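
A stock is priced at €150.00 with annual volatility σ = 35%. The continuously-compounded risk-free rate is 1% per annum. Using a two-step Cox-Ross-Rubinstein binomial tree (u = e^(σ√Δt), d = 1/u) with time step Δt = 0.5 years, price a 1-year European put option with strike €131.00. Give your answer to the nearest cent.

€11.91

CRR parameters: u = e^(σ√Δt) = e^(0.35·√0.5) = 1.2808, d = 1/u = 0.7808
Per-period rate: rΔt = 0.01·0.5 = 0.005, so R = e^0.005 = 1.0050
Risk-neutral probability p = (e^0.005 − 0.7808)/(1.2808 − 0.7808) = 0.2243/0.5000 = 0.4485
Terminal stock prices: S_uu = 246.1, S_ud = 150, S_dd = 91.44
Terminal payoffs (K − S): max(-115.1, 0) = 0, max(-19, 0) = 0, max(39.56, 0) = 39.56
Node u (S = 192.1): V_u = e^(−0.005)·[0.4485·0.0000 + 0.5515·0.0000] = 0.0000
Node d (S = 117.1): V_d = e^(−0.005)·[0.4485·0.0000 + 0.5515·39.5621] = 21.7110
Node 0 (S = 150): V_0 = e^(−0.005)·[0.4485·0.0000 + 0.5515·21.7110] = 11.9146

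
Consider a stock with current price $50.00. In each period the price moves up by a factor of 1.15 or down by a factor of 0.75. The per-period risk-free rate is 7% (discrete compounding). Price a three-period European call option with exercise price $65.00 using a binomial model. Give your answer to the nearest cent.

Risk-neutral probability p = (1 + 0.07 − 0.75)/(1.15 − 0.75) = 0.3200/0.4000 = 0.8000
Terminal stock prices: S_uuu = 76.04, S_uud = 49.59, S_udd = 32.34, S_ddd = 21.09
Terminal payoffs (S − K): max(11.04, 0) = 11.04, max(-15.41, 0) = 0, max(-32.66, 0) = 0, max(-43.91, 0) = 0
Node uu (S = 66.12): V_uu = 1/1.07·[0.8000·11.0437 + 0.2000·0.0000] = 8.2570
Node ud (S = 43.12): V_ud = 1/1.07·[0.8000·0.0000 + 0.2000·0.0000] = 0.0000
Node dd (S = 28.12): V_dd = 1/1.07·[0.8000·0.0000 + 0.2000·0.0000] = 0.0000
Node u (S = 57.5): V_u = 1/1.07·[0.8000·8.2570 + 0.2000·0.0000] = 6.1735
Node d (S = 37.5): V_d = 1/1.07·[0.8000·0.0000 + 0.2000·0.0000] = 0.0000
Node 0 (S = 50): V_0 = 1/1.07·[0.8000·6.1735 + 0.2000·0.0000] = 4.6157

$4.62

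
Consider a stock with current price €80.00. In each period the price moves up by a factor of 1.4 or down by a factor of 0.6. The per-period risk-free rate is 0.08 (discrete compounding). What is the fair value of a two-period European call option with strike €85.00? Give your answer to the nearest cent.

Risk-neutral probability p = (1 + 0.08 − 0.6)/(1.4 − 0.6) = 0.4800/0.8000 = 0.6000
Terminal stock prices: S_uu = 156.8, S_ud = 67.2, S_dd = 28.8
Terminal payoffs (S − K): max(71.8, 0) = 71.8, max(-17.8, 0) = 0, max(-56.2, 0) = 0
Node u (S = 112): V_u = 1/1.08·[0.6000·71.8000 + 0.4000·0.0000] = 39.8889
Node d (S = 48): V_d = 1/1.08·[0.6000·0.0000 + 0.4000·0.0000] = 0.0000
Node 0 (S = 80): V_0 = 1/1.08·[0.6000·39.8889 + 0.4000·0.0000] = 22.1605

€22.16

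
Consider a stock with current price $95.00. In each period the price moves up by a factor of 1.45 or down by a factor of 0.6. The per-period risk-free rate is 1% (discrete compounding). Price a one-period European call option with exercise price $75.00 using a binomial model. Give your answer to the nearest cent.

$29.97

Risk-neutral probability p = (1 + 0.01 − 0.6)/(1.45 − 0.6) = 0.4100/0.8500 = 0.4824
Terminal stock prices: S_u = 137.8, S_d = 57
Terminal payoffs (S − K): max(62.75, 0) = 62.75, max(-18, 0) = 0
Node 0 (S = 95): V_0 = 1/1.01·[0.4824·62.7500 + 0.5176·0.0000] = 29.9680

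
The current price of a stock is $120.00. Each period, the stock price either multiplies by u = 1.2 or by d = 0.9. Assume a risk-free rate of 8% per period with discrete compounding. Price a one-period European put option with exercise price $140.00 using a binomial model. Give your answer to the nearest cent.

$11.85

Risk-neutral probability p = (1 + 0.08 − 0.9)/(1.2 − 0.9) = 0.1800/0.3000 = 0.6000
Terminal stock prices: S_u = 144, S_d = 108
Terminal payoffs (K − S): max(-4, 0) = 0, max(32, 0) = 32
Node 0 (S = 120): V_0 = 1/1.08·[0.6000·0.0000 + 0.4000·32.0000] = 11.8519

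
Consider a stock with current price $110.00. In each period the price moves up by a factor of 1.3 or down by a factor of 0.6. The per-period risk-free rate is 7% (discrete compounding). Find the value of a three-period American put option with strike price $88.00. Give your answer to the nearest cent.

$8.92

Risk-neutral probability p = (1 + 0.07 − 0.6)/(1.3 − 0.6) = 0.4700/0.7000 = 0.6714
Terminal stock prices: S_uuu = 241.7, S_uud = 111.5, S_udd = 51.48, S_ddd = 23.76
Terminal payoffs (K − S): max(-153.7, 0) = 0, max(-23.54, 0) = 0, max(36.52, 0) = 36.52, max(64.24, 0) = 64.24
Node uu (S = 185.9): continuation = 1/1.07·[0.6714·0.0000 + 0.3286·0.0000] = 0.0000; exercise value = 0.0000 ≤ continuation, so V_uu = 0.0000
Node ud (S = 85.8): continuation = 1/1.07·[0.6714·0.0000 + 0.3286·36.5200] = 11.2144; exercise value = 2.2000 ≤ continuation, so V_ud = 11.2144
Node dd (S = 39.6): continuation = 1/1.07·[0.6714·36.5200 + 0.3286·64.2400] = 42.6430; exercise value = 48.4000 > continuation, so V_dd = 48.4000 (exercise)
Node u (S = 143): continuation = 1/1.07·[0.6714·0.0000 + 0.3286·11.2144] = 3.4437; exercise value = 0.0000 ≤ continuation, so V_u = 3.4437
Node d (S = 66): continuation = 1/1.07·[0.6714·11.2144 + 0.3286·48.4000] = 21.8996; exercise value = 22.0000 > continuation, so V_d = 22.0000 (exercise)
Node 0 (S = 110): continuation = 1/1.07·[0.6714·3.4437 + 0.3286·22.0000] = 8.9166; exercise value = 0.0000 ≤ continuation, so V_0 = 8.9166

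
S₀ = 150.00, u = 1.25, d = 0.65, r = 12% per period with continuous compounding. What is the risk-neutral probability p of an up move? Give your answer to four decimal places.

p = 0.7958

Risk-neutral probability p = (e^0.12 − 0.65)/(1.25 − 0.65) = 0.4775/0.6000 = 0.7958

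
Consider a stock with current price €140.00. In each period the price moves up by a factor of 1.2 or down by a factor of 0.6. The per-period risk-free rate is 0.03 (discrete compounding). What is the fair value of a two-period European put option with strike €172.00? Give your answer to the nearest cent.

Risk-neutral probability p = (1 + 0.03 − 0.6)/(1.2 − 0.6) = 0.4300/0.6000 = 0.7167
Terminal stock prices: S_uu = 201.6, S_ud = 100.8, S_dd = 50.4
Terminal payoffs (K − S): max(-29.6, 0) = 0, max(71.2, 0) = 71.2, max(121.6, 0) = 121.6
Node u (S = 168): V_u = 1/1.03·[0.7167·0.0000 + 0.2833·71.2000] = 19.5858
Node d (S = 84): V_d = 1/1.03·[0.7167·71.2000 + 0.2833·121.6000] = 82.9903
Node 0 (S = 140): V_0 = 1/1.03·[0.7167·19.5858 + 0.2833·82.9903] = 36.4567

€36.46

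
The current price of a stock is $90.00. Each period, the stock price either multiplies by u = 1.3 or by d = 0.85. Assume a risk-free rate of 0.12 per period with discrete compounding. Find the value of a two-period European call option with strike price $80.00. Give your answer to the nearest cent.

$28.13

Risk-neutral probability p = (1 + 0.12 − 0.85)/(1.3 − 0.85) = 0.2700/0.4500 = 0.6000
Terminal stock prices: S_uu = 152.1, S_ud = 99.45, S_dd = 65.02
Terminal payoffs (S − K): max(72.1, 0) = 72.1, max(19.45, 0) = 19.45, max(-14.98, 0) = 0
Node u (S = 117): V_u = 1/1.12·[0.6000·72.1000 + 0.4000·19.4500] = 45.5714
Node d (S = 76.5): V_d = 1/1.12·[0.6000·19.4500 + 0.4000·0.0000] = 10.4196
Node 0 (S = 90): V_0 = 1/1.12·[0.6000·45.5714 + 0.4000·10.4196] = 28.1346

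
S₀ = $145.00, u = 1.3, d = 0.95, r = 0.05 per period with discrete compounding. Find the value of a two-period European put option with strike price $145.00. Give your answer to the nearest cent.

Risk-neutral probability p = (1 + 0.05 − 0.95)/(1.3 − 0.95) = 0.1000/0.3500 = 0.2857
Terminal stock prices: S_uu = 245.1, S_ud = 179.1, S_dd = 130.9
Terminal payoffs (K − S): max(-100.1, 0) = 0, max(-34.07, 0) = 0, max(14.14, 0) = 14.14
Node u (S = 188.5): V_u = 1/1.05·[0.2857·0.0000 + 0.7143·0.0000] = 0.0000
Node d (S = 137.8): V_d = 1/1.05·[0.2857·0.0000 + 0.7143·14.1375] = 9.6173
Node 0 (S = 145): V_0 = 1/1.05·[0.2857·0.0000 + 0.7143·9.6173] = 6.5424

$6.54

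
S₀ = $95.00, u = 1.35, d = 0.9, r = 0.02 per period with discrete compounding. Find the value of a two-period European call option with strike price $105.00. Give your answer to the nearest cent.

Risk-neutral probability p = (1 + 0.02 − 0.9)/(1.35 − 0.9) = 0.1200/0.4500 = 0.2667
Terminal stock prices: S_uu = 173.1, S_ud = 115.4, S_dd = 76.95
Terminal payoffs (S − K): max(68.14, 0) = 68.14, max(10.42, 0) = 10.42, max(-28.05, 0) = 0
Node u (S = 128.2): V_u = 1/1.02·[0.2667·68.1375 + 0.7333·10.4250] = 25.3088
Node d (S = 85.5): V_d = 1/1.02·[0.2667·10.4250 + 0.7333·0.0000] = 2.7255
Node 0 (S = 95): V_0 = 1/1.02·[0.2667·25.3088 + 0.7333·2.7255] = 8.5762

$8.58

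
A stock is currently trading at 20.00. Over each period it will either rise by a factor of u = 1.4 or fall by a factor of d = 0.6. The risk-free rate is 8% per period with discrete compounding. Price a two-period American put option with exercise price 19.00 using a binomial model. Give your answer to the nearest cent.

3.05

Risk-neutral probability p = (1 + 0.08 − 0.6)/(1.4 − 0.6) = 0.4800/0.8000 = 0.6000
Terminal stock prices: S_uu = 39.2, S_ud = 16.8, S_dd = 7.2
Terminal payoffs (K − S): max(-20.2, 0) = 0, max(2.2, 0) = 2.2, max(11.8, 0) = 11.8
Node u (S = 28): continuation = 1/1.08·[0.6000·0.0000 + 0.4000·2.2000] = 0.8148; exercise value = 0.0000 ≤ continuation, so V_u = 0.8148
Node d (S = 12): continuation = 1/1.08·[0.6000·2.2000 + 0.4000·11.8000] = 5.5926; exercise value = 7.0000 > continuation, so V_d = 7.0000 (exercise)
Node 0 (S = 20): continuation = 1/1.08·[0.6000·0.8148 + 0.4000·7.0000] = 3.0453; exercise value = 0.0000 ≤ continuation, so V_0 = 3.0453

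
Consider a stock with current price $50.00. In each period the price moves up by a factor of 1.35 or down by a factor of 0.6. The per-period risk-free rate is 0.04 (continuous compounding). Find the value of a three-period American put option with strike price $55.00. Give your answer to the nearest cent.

$13.19

Risk-neutral probability p = (e^0.04 − 0.6)/(1.35 − 0.6) = 0.4408/0.7500 = 0.5877
Terminal stock prices: S_uuu = 123, S_uud = 54.68, S_udd = 24.3, S_ddd = 10.8
Terminal payoffs (K − S): max(-68.02, 0) = 0, max(0.325, 0) = 0.325, max(30.7, 0) = 30.7, max(44.2, 0) = 44.2
Node uu (S = 91.13): continuation = e^(−0.04)·[0.5877·0.0000 + 0.4123·0.3250] = 0.1287; exercise value = 0.0000 ≤ continuation, so V_uu = 0.1287
Node ud (S = 40.5): continuation = e^(−0.04)·[0.5877·0.3250 + 0.4123·30.7000] = 12.3434; exercise value = 14.5000 > continuation, so V_ud = 14.5000 (exercise)
Node dd (S = 18): continuation = e^(−0.04)·[0.5877·30.7000 + 0.4123·44.2000] = 34.8434; exercise value = 37.0000 > continuation, so V_dd = 37.0000 (exercise)
Node u (S = 67.5): continuation = e^(−0.04)·[0.5877·0.1287 + 0.4123·14.5000] = 5.8160; exercise value = 0.0000 ≤ continuation, so V_u = 5.8160
Node d (S = 30): continuation = e^(−0.04)·[0.5877·14.5000 + 0.4123·37.0000] = 22.8434; exercise value = 25.0000 > continuation, so V_d = 25.0000 (exercise)
Node 0 (S = 50): continuation = e^(−0.04)·[0.5877·5.8160 + 0.4123·25.0000] = 13.1865; exercise value = 5.0000 ≤ continuation, so V_0 = 13.1865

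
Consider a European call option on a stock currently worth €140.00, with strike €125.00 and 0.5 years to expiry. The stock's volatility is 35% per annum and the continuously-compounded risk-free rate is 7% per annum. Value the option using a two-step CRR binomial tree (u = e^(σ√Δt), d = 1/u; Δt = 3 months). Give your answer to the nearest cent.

€25.49

CRR parameters: u = e^(σ√Δt) = e^(0.35·√0.25) = 1.1912, d = 1/u = 0.8395
Per-period rate: rΔt = 0.07·0.25 = 0.0175, so R = e^0.0175 = 1.0177
Risk-neutral probability p = (e^0.0175 − 0.8395)/(1.1912 − 0.8395) = 0.1782/0.3518 = 0.5065
Terminal stock prices: S_uu = 198.7, S_ud = 140, S_dd = 98.66
Terminal payoffs (S − K): max(73.67, 0) = 73.67, max(15, 0) = 15, max(-26.34, 0) = 0
Node u (S = 166.8): V_u = e^(−0.0175)·[0.5065·73.6695 + 0.4935·15.0000] = 43.9429
Node d (S = 117.5): V_d = e^(−0.0175)·[0.5065·15.0000 + 0.4935·0.0000] = 7.4664
Node 0 (S = 140): V_0 = e^(−0.0175)·[0.5065·43.9429 + 0.4935·7.4664] = 25.4933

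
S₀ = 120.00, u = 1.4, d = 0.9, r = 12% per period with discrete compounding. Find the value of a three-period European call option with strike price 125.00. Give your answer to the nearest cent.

Risk-neutral probability p = (1 + 0.12 − 0.9)/(1.4 − 0.9) = 0.2200/0.5000 = 0.4400
Terminal stock prices: S_uuu = 329.3, S_uud = 211.7, S_udd = 136.1, S_ddd = 87.48
Terminal payoffs (S − K): max(204.3, 0) = 204.3, max(86.68, 0) = 86.68, max(11.08, 0) = 11.08, max(-37.52, 0) = 0
Node uu (S = 235.2): V_uu = 1/1.12·[0.4400·204.2800 + 0.5600·86.6800] = 123.5929
Node ud (S = 151.2): V_ud = 1/1.12·[0.4400·86.6800 + 0.5600·11.0800] = 39.5929
Node dd (S = 97.2): V_dd = 1/1.12·[0.4400·11.0800 + 0.5600·0.0000] = 4.3529
Node u (S = 168): V_u = 1/1.12·[0.4400·123.5929 + 0.5600·39.5929] = 68.3508
Node d (S = 108): V_d = 1/1.12·[0.4400·39.5929 + 0.5600·4.3529] = 17.7308
Node 0 (S = 120): V_0 = 1/1.12·[0.4400·68.3508 + 0.5600·17.7308] = 35.7175

35.72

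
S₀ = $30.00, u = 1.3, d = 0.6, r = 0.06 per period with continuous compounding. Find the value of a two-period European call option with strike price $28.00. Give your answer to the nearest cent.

Risk-neutral probability p = (e^0.06 − 0.6)/(1.3 − 0.6) = 0.4618/0.7000 = 0.6598
Terminal stock prices: S_uu = 50.7, S_ud = 23.4, S_dd = 10.8
Terminal payoffs (S − K): max(22.7, 0) = 22.7, max(-4.6, 0) = 0, max(-17.2, 0) = 0
Node u (S = 39): V_u = e^(−0.06)·[0.6598·22.7000 + 0.3402·0.0000] = 14.1045
Node d (S = 18): V_d = e^(−0.06)·[0.6598·0.0000 + 0.3402·0.0000] = 0.0000
Node 0 (S = 30): V_0 = e^(−0.06)·[0.6598·14.1045 + 0.3402·0.0000] = 8.7638

$8.76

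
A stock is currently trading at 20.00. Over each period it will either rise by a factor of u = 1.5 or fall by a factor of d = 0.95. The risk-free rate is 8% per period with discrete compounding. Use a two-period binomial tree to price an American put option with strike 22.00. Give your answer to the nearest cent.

2.12

Risk-neutral probability p = (1 + 0.08 − 0.95)/(1.5 − 0.95) = 0.1300/0.5500 = 0.2364
Terminal stock prices: S_uu = 45, S_ud = 28.5, S_dd = 18.05
Terminal payoffs (K − S): max(-23, 0) = 0, max(-6.5, 0) = 0, max(3.95, 0) = 3.95
Node u (S = 30): continuation = 1/1.08·[0.2364·0.0000 + 0.7636·0.0000] = 0.0000; exercise value = 0.0000 ≤ continuation, so V_u = 0.0000
Node d (S = 19): continuation = 1/1.08·[0.2364·0.0000 + 0.7636·3.9500] = 2.7929; exercise value = 3.0000 > continuation, so V_d = 3.0000 (exercise)
Node 0 (S = 20): continuation = 1/1.08·[0.2364·0.0000 + 0.7636·3.0000] = 2.1212; exercise value = 2.0000 ≤ continuation, so V_0 = 2.1212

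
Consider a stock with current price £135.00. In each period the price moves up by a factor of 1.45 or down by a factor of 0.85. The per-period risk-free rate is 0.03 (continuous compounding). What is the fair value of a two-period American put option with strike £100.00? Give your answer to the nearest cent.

£1.13

Risk-neutral probability p = (e^0.03 − 0.85)/(1.45 − 0.85) = 0.1805/0.6000 = 0.3008
Terminal stock prices: S_uu = 283.8, S_ud = 166.4, S_dd = 97.54
Terminal payoffs (K − S): max(-183.8, 0) = 0, max(-66.39, 0) = 0, max(2.463, 0) = 2.463
Node u (S = 195.8): continuation = e^(−0.03)·[0.3008·0.0000 + 0.6992·0.0000] = 0.0000; exercise value = 0.0000 ≤ continuation, so V_u = 0.0000
Node d (S = 114.8): continuation = e^(−0.03)·[0.3008·0.0000 + 0.6992·2.4625] = 1.6710; exercise value = 0.0000 ≤ continuation, so V_d = 1.6710
Node 0 (S = 135): continuation = e^(−0.03)·[0.3008·0.0000 + 0.6992·1.6710] = 1.1339; exercise value = 0.0000 ≤ continuation, so V_0 = 1.1339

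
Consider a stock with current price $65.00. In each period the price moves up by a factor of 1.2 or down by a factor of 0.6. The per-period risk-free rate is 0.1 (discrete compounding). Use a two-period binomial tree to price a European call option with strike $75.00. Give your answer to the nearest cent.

Risk-neutral probability p = (1 + 0.1 − 0.6)/(1.2 − 0.6) = 0.5000/0.6000 = 0.8333
Terminal stock prices: S_uu = 93.6, S_ud = 46.8, S_dd = 23.4
Terminal payoffs (S − K): max(18.6, 0) = 18.6, max(-28.2, 0) = 0, max(-51.6, 0) = 0
Node u (S = 78): V_u = 1/1.1·[0.8333·18.6000 + 0.1667·0.0000] = 14.0909
Node d (S = 39): V_d = 1/1.1·[0.8333·0.0000 + 0.1667·0.0000] = 0.0000
Node 0 (S = 65): V_0 = 1/1.1·[0.8333·14.0909 + 0.1667·0.0000] = 10.6749

$10.67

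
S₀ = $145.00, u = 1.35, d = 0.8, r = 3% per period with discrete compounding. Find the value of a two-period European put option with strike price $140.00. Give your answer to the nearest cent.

$15.06

Risk-neutral probability p = (1 + 0.03 − 0.8)/(1.35 − 0.8) = 0.2300/0.5500 = 0.4182
Terminal stock prices: S_uu = 264.3, S_ud = 156.6, S_dd = 92.8
Terminal payoffs (K − S): max(-124.3, 0) = 0, max(-16.6, 0) = 0, max(47.2, 0) = 47.2
Node u (S = 195.8): V_u = 1/1.03·[0.4182·0.0000 + 0.5818·0.0000] = 0.0000
Node d (S = 116): V_d = 1/1.03·[0.4182·0.0000 + 0.5818·47.2000] = 26.6620
Node 0 (S = 145): V_0 = 1/1.03·[0.4182·0.0000 + 0.5818·26.6620] = 15.0606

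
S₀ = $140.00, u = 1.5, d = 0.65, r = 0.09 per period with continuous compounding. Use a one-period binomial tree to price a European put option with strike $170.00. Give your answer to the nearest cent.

$34.47

Risk-neutral probability p = (e^0.09 − 0.65)/(1.5 − 0.65) = 0.4442/0.8500 = 0.5226
Terminal stock prices: S_u = 210, S_d = 91
Terminal payoffs (K − S): max(-40, 0) = 0, max(79, 0) = 79
Node 0 (S = 140): V_0 = e^(−0.09)·[0.5226·0.0000 + 0.4774·79.0000] = 34.4716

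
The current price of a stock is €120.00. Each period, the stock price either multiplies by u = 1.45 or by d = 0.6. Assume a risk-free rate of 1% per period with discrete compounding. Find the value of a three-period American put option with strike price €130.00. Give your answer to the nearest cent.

Risk-neutral probability p = (1 + 0.01 − 0.6)/(1.45 − 0.6) = 0.4100/0.8500 = 0.4824
Terminal stock prices: S_uuu = 365.8, S_uud = 151.4, S_udd = 62.64, S_ddd = 25.92
Terminal payoffs (K − S): max(-235.8, 0) = 0, max(-21.38, 0) = 0, max(67.36, 0) = 67.36, max(104.1, 0) = 104.1
Node uu (S = 252.3): continuation = 1/1.01·[0.4824·0.0000 + 0.5176·0.0000] = 0.0000; exercise value = 0.0000 ≤ continuation, so V_uu = 0.0000
Node ud (S = 104.4): continuation = 1/1.01·[0.4824·0.0000 + 0.5176·67.3600] = 34.5235; exercise value = 25.6000 ≤ continuation, so V_ud = 34.5235
Node dd (S = 43.2): continuation = 1/1.01·[0.4824·67.3600 + 0.5176·104.0800] = 85.5129; exercise value = 86.8000 > continuation, so V_dd = 86.8000 (exercise)
Node u (S = 174): continuation = 1/1.01·[0.4824·0.0000 + 0.5176·34.5235] = 17.6940; exercise value = 0.0000 ≤ continuation, so V_u = 17.6940
Node d (S = 72): continuation = 1/1.01·[0.4824·34.5235 + 0.5176·86.8000] = 60.9745; exercise value = 58.0000 ≤ continuation, so V_d = 60.9745
Node 0 (S = 120): continuation = 1/1.01·[0.4824·17.6940 + 0.5176·60.9745] = 39.7010; exercise value = 10.0000 ≤ continuation, so V_0 = 39.7010

€39.70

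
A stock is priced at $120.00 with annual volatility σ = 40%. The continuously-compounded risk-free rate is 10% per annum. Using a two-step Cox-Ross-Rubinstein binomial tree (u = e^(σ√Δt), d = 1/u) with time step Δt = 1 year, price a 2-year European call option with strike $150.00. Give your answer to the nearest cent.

CRR parameters: u = e^(σ√Δt) = e^(0.4·√1) = 1.4918, d = 1/u = 0.6703
Per-period rate: rΔt = 0.1·1 = 0.1, so R = e^0.1 = 1.1052
Risk-neutral probability p = (e^0.1 − 0.6703)/(1.4918 − 0.6703) = 0.4349/0.8215 = 0.5293
Terminal stock prices: S_uu = 267.1, S_ud = 120, S_dd = 53.92
Terminal payoffs (S − K): max(117.1, 0) = 117.1, max(-30, 0) = 0, max(-96.08, 0) = 0
Node u (S = 179): V_u = e^(−0.1)·[0.5293·117.0649 + 0.4707·0.0000] = 56.0696
Node d (S = 80.44): V_d = e^(−0.1)·[0.5293·0.0000 + 0.4707·0.0000] = 0.0000
Node 0 (S = 120): V_0 = e^(−0.1)·[0.5293·56.0696 + 0.4707·0.0000] = 26.8552

$26.86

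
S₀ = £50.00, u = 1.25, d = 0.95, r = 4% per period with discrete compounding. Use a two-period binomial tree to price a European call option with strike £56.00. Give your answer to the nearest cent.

Risk-neutral probability p = (1 + 0.04 − 0.95)/(1.25 − 0.95) = 0.0900/0.3000 = 0.3000
Terminal stock prices: S_uu = 78.12, S_ud = 59.38, S_dd = 45.12
Terminal payoffs (S − K): max(22.12, 0) = 22.12, max(3.375, 0) = 3.375, max(-10.88, 0) = 0
Node u (S = 62.5): V_u = 1/1.04·[0.3000·22.1250 + 0.7000·3.3750] = 8.6538
Node d (S = 47.5): V_d = 1/1.04·[0.3000·3.3750 + 0.7000·0.0000] = 0.9736
Node 0 (S = 50): V_0 = 1/1.04·[0.3000·8.6538 + 0.7000·0.9736] = 3.1516

£3.15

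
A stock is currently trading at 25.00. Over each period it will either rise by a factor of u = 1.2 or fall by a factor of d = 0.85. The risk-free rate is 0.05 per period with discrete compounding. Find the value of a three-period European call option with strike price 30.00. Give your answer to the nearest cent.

Risk-neutral probability p = (1 + 0.05 − 0.85)/(1.2 − 0.85) = 0.2000/0.3500 = 0.5714
Terminal stock prices: S_uuu = 43.2, S_uud = 30.6, S_udd = 21.67, S_ddd = 15.35
Terminal payoffs (S − K): max(13.2, 0) = 13.2, max(0.6, 0) = 0.6, max(-8.325, 0) = 0, max(-14.65, 0) = 0
Node uu (S = 36): V_uu = 1/1.05·[0.5714·13.2000 + 0.4286·0.6000] = 7.4286
Node ud (S = 25.5): V_ud = 1/1.05·[0.5714·0.6000 + 0.4286·0.0000] = 0.3265
Node dd (S = 18.06): V_dd = 1/1.05·[0.5714·0.0000 + 0.4286·0.0000] = 0.0000
Node u (S = 30): V_u = 1/1.05·[0.5714·7.4286 + 0.4286·0.3265] = 4.1760
Node d (S = 21.25): V_d = 1/1.05·[0.5714·0.3265 + 0.4286·0.0000] = 0.1777
Node 0 (S = 25): V_0 = 1/1.05·[0.5714·4.1760 + 0.4286·0.1777] = 2.3452

2.35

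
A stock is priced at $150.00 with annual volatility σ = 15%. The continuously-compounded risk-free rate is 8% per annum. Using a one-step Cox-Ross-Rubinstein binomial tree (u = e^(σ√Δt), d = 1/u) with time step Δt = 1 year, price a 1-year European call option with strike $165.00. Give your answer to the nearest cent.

$6.33

CRR parameters: u = e^(σ√Δt) = e^(0.15·√1) = 1.1618, d = 1/u = 0.8607
Per-period rate: rΔt = 0.08·1 = 0.08, so R = e^0.08 = 1.0833
Risk-neutral probability p = (e^0.08 − 0.8607)/(1.1618 − 0.8607) = 0.2226/0.3011 = 0.7392
Terminal stock prices: S_u = 174.3, S_d = 129.1
Terminal payoffs (S − K): max(9.275, 0) = 9.275, max(-35.89, 0) = 0
Node 0 (S = 150): V_0 = e^(−0.08)·[0.7392·9.2751 + 0.2608·0.0000] = 6.3287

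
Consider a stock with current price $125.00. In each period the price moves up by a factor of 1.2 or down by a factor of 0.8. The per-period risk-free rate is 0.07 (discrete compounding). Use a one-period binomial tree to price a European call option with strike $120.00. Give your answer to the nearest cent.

$18.93

Risk-neutral probability p = (1 + 0.07 − 0.8)/(1.2 − 0.8) = 0.2700/0.4000 = 0.6750
Terminal stock prices: S_u = 150, S_d = 100
Terminal payoffs (S − K): max(30, 0) = 30, max(-20, 0) = 0
Node 0 (S = 125): V_0 = 1/1.07·[0.6750·30.0000 + 0.3250·0.0000] = 18.9252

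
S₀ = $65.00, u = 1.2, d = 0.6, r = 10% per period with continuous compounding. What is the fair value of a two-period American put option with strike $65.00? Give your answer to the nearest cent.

Risk-neutral probability p = (e^0.1 − 0.6)/(1.2 − 0.6) = 0.5052/0.6000 = 0.8420
Terminal stock prices: S_uu = 93.6, S_ud = 46.8, S_dd = 23.4
Terminal payoffs (K − S): max(-28.6, 0) = 0, max(18.2, 0) = 18.2, max(41.6, 0) = 41.6
Node u (S = 78): continuation = e^(−0.1)·[0.8420·0.0000 + 0.1580·18.2000] = 2.6027; exercise value = 0.0000 ≤ continuation, so V_u = 2.6027
Node d (S = 39): continuation = e^(−0.1)·[0.8420·18.2000 + 0.1580·41.6000] = 19.8144; exercise value = 26.0000 > continuation, so V_d = 26.0000 (exercise)
Node 0 (S = 65): continuation = e^(−0.1)·[0.8420·2.6027 + 0.1580·26.0000] = 5.7011; exercise value = 0.0000 ≤ continuation, so V_0 = 5.7011

$5.70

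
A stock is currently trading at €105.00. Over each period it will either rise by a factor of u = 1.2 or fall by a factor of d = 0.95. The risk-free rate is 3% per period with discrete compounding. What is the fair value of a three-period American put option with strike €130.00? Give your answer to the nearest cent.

€25.00

Risk-neutral probability p = (1 + 0.03 − 0.95)/(1.2 − 0.95) = 0.0800/0.2500 = 0.3200
Terminal stock prices: S_uuu = 181.4, S_uud = 143.6, S_udd = 113.7, S_ddd = 90.02
Terminal payoffs (K − S): max(-51.44, 0) = 0, max(-13.64, 0) = 0, max(16.29, 0) = 16.29, max(39.98, 0) = 39.98
Node uu (S = 151.2): continuation = 1/1.03·[0.3200·0.0000 + 0.6800·0.0000] = 0.0000; exercise value = 0.0000 ≤ continuation, so V_uu = 0.0000
Node ud (S = 119.7): continuation = 1/1.03·[0.3200·0.0000 + 0.6800·16.2850] = 10.7513; exercise value = 10.3000 ≤ continuation, so V_ud = 10.7513
Node dd (S = 94.76): continuation = 1/1.03·[0.3200·16.2850 + 0.6800·39.9756] = 31.4511; exercise value = 35.2375 > continuation, so V_dd = 35.2375 (exercise)
Node u (S = 126): continuation = 1/1.03·[0.3200·0.0000 + 0.6800·10.7513] = 7.0979; exercise value = 4.0000 ≤ continuation, so V_u = 7.0979
Node d (S = 99.75): continuation = 1/1.03·[0.3200·10.7513 + 0.6800·35.2375] = 26.6038; exercise value = 30.2500 > continuation, so V_d = 30.2500 (exercise)
Node 0 (S = 105): continuation = 1/1.03·[0.3200·7.0979 + 0.6800·30.2500] = 22.1761; exercise value = 25.0000 > continuation, so V_0 = 25.0000 (exercise)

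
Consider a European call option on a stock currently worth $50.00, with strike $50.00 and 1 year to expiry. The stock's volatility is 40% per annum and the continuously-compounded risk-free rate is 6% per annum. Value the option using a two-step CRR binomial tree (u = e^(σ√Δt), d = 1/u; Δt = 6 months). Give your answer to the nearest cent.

CRR parameters: u = e^(σ√Δt) = e^(0.4·√0.5) = 1.3269, d = 1/u = 0.7536
Per-period rate: rΔt = 0.06·0.5 = 0.03, so R = e^0.03 = 1.0305
Risk-neutral probability p = (e^0.03 − 0.7536)/(1.3269 − 0.7536) = 0.2768/0.5733 = 0.4829
Terminal stock prices: S_uu = 88.03, S_ud = 50, S_dd = 28.4
Terminal payoffs (S − K): max(38.03, 0) = 38.03, max(0, 0) = 0, max(-21.6, 0) = 0
Node u (S = 66.34): V_u = e^(−0.03)·[0.4829·38.0327 + 0.5171·0.0000] = 17.8225
Node d (S = 37.68): V_d = e^(−0.03)·[0.4829·0.0000 + 0.5171·0.0000] = 0.0000
Node 0 (S = 50): V_0 = e^(−0.03)·[0.4829·17.8225 + 0.5171·0.0000] = 8.3518

$8.35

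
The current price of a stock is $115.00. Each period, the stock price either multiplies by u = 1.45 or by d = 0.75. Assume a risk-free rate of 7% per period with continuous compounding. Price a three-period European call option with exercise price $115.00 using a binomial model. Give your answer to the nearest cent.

Risk-neutral probability p = (e^0.07 − 0.75)/(1.45 − 0.75) = 0.3225/0.7000 = 0.4607
Terminal stock prices: S_uuu = 350.6, S_uud = 181.3, S_udd = 93.8, S_ddd = 48.52
Terminal payoffs (S − K): max(235.6, 0) = 235.6, max(66.34, 0) = 66.34, max(-21.2, 0) = 0, max(-66.48, 0) = 0
Node uu (S = 241.8): V_uu = e^(−0.07)·[0.4607·235.5919 + 0.5393·66.3406] = 134.5622
Node ud (S = 125.1): V_ud = e^(−0.07)·[0.4607·66.3406 + 0.5393·0.0000] = 28.4985
Node dd (S = 64.69): V_dd = e^(−0.07)·[0.4607·0.0000 + 0.5393·0.0000] = 0.0000
Node u (S = 166.8): V_u = e^(−0.07)·[0.4607·134.5622 + 0.5393·28.4985] = 72.1345
Node d (S = 86.25): V_d = e^(−0.07)·[0.4607·28.4985 + 0.5393·0.0000] = 12.2423
Node 0 (S = 115): V_0 = e^(−0.07)·[0.4607·72.1345 + 0.5393·12.2423] = 37.1430

$37.14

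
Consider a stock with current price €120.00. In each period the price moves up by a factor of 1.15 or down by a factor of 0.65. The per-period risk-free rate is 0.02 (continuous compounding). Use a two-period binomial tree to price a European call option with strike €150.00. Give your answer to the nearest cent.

Risk-neutral probability p = (e^0.02 − 0.65)/(1.15 − 0.65) = 0.3702/0.5000 = 0.7404
Terminal stock prices: S_uu = 158.7, S_ud = 89.7, S_dd = 50.7
Terminal payoffs (S − K): max(8.7, 0) = 8.7, max(-60.3, 0) = 0, max(-99.3, 0) = 0
Node u (S = 138): V_u = e^(−0.02)·[0.7404·8.7000 + 0.2596·0.0000] = 6.3140
Node d (S = 78): V_d = e^(−0.02)·[0.7404·0.0000 + 0.2596·0.0000] = 0.0000
Node 0 (S = 120): V_0 = e^(−0.02)·[0.7404·6.3140 + 0.2596·0.0000] = 4.5823

€4.58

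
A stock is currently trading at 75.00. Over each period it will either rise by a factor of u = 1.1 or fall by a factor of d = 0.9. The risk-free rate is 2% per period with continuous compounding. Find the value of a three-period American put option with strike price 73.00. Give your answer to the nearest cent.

Risk-neutral probability p = (e^0.02 − 0.9)/(1.1 − 0.9) = 0.1202/0.2000 = 0.6010
Terminal stock prices: S_uuu = 99.83, S_uud = 81.68, S_udd = 66.83, S_ddd = 54.68
Terminal payoffs (K − S): max(-26.83, 0) = 0, max(-8.675, 0) = 0, max(6.175, 0) = 6.175, max(18.32, 0) = 18.32
Node uu (S = 90.75): continuation = e^(−0.02)·[0.6010·0.0000 + 0.3990·0.0000] = 0.0000; exercise value = 0.0000 ≤ continuation, so V_uu = 0.0000
Node ud (S = 74.25): continuation = e^(−0.02)·[0.6010·0.0000 + 0.3990·6.1750] = 2.4150; exercise value = 0.0000 ≤ continuation, so V_ud = 2.4150
Node dd (S = 60.75): continuation = e^(−0.02)·[0.6010·6.1750 + 0.3990·18.3250] = 10.8045; exercise value = 12.2500 > continuation, so V_dd = 12.2500 (exercise)
Node u (S = 82.5): continuation = e^(−0.02)·[0.6010·0.0000 + 0.3990·2.4150] = 0.9445; exercise value = 0.0000 ≤ continuation, so V_u = 0.9445
Node d (S = 67.5): continuation = e^(−0.02)·[0.6010·2.4150 + 0.3990·12.2500] = 6.2136; exercise value = 5.5000 ≤ continuation, so V_d = 6.2136
Node 0 (S = 75): continuation = e^(−0.02)·[0.6010·0.9445 + 0.3990·6.2136] = 2.9865; exercise value = 0.0000 ≤ continuation, so V_0 = 2.9865

2.99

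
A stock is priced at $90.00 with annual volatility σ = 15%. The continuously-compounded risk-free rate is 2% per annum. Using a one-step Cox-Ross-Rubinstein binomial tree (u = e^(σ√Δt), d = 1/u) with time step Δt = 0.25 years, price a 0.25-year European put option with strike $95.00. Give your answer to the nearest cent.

$5.56

CRR parameters: u = e^(σ√Δt) = e^(0.15·√0.25) = 1.0779, d = 1/u = 0.9277
Per-period rate: rΔt = 0.02·0.25 = 0.005, so R = e^0.005 = 1.0050
Risk-neutral probability p = (e^0.005 − 0.9277)/(1.0779 − 0.9277) = 0.0773/0.1501 = 0.5146
Terminal stock prices: S_u = 97.01, S_d = 83.5
Terminal payoffs (K − S): max(-2.01, 0) = 0, max(11.5, 0) = 11.5
Node 0 (S = 90): V_0 = e^(−0.005)·[0.5146·0.0000 + 0.4854·11.5031] = 5.5552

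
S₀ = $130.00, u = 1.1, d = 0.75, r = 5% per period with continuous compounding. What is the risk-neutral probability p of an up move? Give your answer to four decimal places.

Risk-neutral probability p = (e^0.05 − 0.75)/(1.1 − 0.75) = 0.3013/0.3500 = 0.8608

p = 0.8608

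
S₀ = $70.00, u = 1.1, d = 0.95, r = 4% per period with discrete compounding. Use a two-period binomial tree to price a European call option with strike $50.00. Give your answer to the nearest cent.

Risk-neutral probability p = (1 + 0.04 − 0.95)/(1.1 − 0.95) = 0.0900/0.1500 = 0.6000
Terminal stock prices: S_uu = 84.7, S_ud = 73.15, S_dd = 63.17
Terminal payoffs (S − K): max(34.7, 0) = 34.7, max(23.15, 0) = 23.15, max(13.17, 0) = 13.17
Node u (S = 77): V_u = 1/1.04·[0.6000·34.7000 + 0.4000·23.1500] = 28.9231
Node d (S = 66.5): V_d = 1/1.04·[0.6000·23.1500 + 0.4000·13.1750] = 18.4231
Node 0 (S = 70): V_0 = 1/1.04·[0.6000·28.9231 + 0.4000·18.4231] = 23.7722

$23.77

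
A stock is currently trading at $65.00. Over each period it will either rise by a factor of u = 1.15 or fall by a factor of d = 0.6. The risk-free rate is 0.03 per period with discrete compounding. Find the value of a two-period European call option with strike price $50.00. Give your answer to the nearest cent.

$20.72

Risk-neutral probability p = (1 + 0.03 − 0.6)/(1.15 − 0.6) = 0.4300/0.5500 = 0.7818
Terminal stock prices: S_uu = 85.96, S_ud = 44.85, S_dd = 23.4
Terminal payoffs (S − K): max(35.96, 0) = 35.96, max(-5.15, 0) = 0, max(-26.6, 0) = 0
Node u (S = 74.75): V_u = 1/1.03·[0.7818·35.9625 + 0.2182·0.0000] = 27.2972
Node d (S = 39): V_d = 1/1.03·[0.7818·0.0000 + 0.2182·0.0000] = 0.0000
Node 0 (S = 65): V_0 = 1/1.03·[0.7818·27.2972 + 0.2182·0.0000] = 20.7199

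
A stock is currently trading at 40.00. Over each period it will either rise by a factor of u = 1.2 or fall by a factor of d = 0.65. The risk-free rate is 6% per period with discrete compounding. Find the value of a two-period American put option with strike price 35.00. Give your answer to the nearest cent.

2.80

Risk-neutral probability p = (1 + 0.06 − 0.65)/(1.2 − 0.65) = 0.4100/0.5500 = 0.7455
Terminal stock prices: S_uu = 57.6, S_ud = 31.2, S_dd = 16.9
Terminal payoffs (K − S): max(-22.6, 0) = 0, max(3.8, 0) = 3.8, max(18.1, 0) = 18.1
Node u (S = 48): continuation = 1/1.06·[0.7455·0.0000 + 0.2545·3.8000] = 0.9125; exercise value = 0.0000 ≤ continuation, so V_u = 0.9125
Node d (S = 26): continuation = 1/1.06·[0.7455·3.8000 + 0.2545·18.1000] = 7.0189; exercise value = 9.0000 > continuation, so V_d = 9.0000 (exercise)
Node 0 (S = 40): continuation = 1/1.06·[0.7455·0.9125 + 0.2545·9.0000] = 2.8030; exercise value = 0.0000 ≤ continuation, so V_0 = 2.8030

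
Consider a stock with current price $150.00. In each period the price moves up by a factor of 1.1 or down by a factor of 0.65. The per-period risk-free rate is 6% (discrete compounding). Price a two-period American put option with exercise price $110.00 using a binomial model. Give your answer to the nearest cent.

Risk-neutral probability p = (1 + 0.06 − 0.65)/(1.1 − 0.65) = 0.4100/0.4500 = 0.9111
Terminal stock prices: S_uu = 181.5, S_ud = 107.2, S_dd = 63.38
Terminal payoffs (K − S): max(-71.5, 0) = 0, max(2.75, 0) = 2.75, max(46.62, 0) = 46.62
Node u (S = 165): continuation = 1/1.06·[0.9111·0.0000 + 0.0889·2.7500] = 0.2306; exercise value = 0.0000 ≤ continuation, so V_u = 0.2306
Node d (S = 97.5): continuation = 1/1.06·[0.9111·2.7500 + 0.0889·46.6250] = 6.2736; exercise value = 12.5000 > continuation, so V_d = 12.5000 (exercise)
Node 0 (S = 150): continuation = 1/1.06·[0.9111·0.2306 + 0.0889·12.5000] = 1.2464; exercise value = 0.0000 ≤ continuation, so V_0 = 1.2464

$1.25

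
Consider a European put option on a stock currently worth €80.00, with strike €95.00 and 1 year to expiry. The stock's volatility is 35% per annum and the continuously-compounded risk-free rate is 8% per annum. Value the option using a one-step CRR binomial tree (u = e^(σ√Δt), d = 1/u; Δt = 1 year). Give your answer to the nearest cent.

€16.76

CRR parameters: u = e^(σ√Δt) = e^(0.35·√1) = 1.4191, d = 1/u = 0.7047
Per-period rate: rΔt = 0.08·1 = 0.08, so R = e^0.08 = 1.0833
Risk-neutral probability p = (e^0.08 − 0.7047)/(1.4191 − 0.7047) = 0.3786/0.7144 = 0.5300
Terminal stock prices: S_u = 113.5, S_d = 56.38
Terminal payoffs (K − S): max(-18.53, 0) = 0, max(38.62, 0) = 38.62
Node 0 (S = 80): V_0 = e^(−0.08)·[0.5300·0.0000 + 0.4700·38.6250] = 16.7591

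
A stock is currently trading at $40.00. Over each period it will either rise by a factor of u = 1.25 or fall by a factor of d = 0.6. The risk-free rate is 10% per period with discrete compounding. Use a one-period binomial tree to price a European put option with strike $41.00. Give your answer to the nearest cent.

$3.57

Risk-neutral probability p = (1 + 0.1 − 0.6)/(1.25 − 0.6) = 0.5000/0.6500 = 0.7692
Terminal stock prices: S_u = 50, S_d = 24
Terminal payoffs (K − S): max(-9, 0) = 0, max(17, 0) = 17
Node 0 (S = 40): V_0 = 1/1.1·[0.7692·0.0000 + 0.2308·17.0000] = 3.5664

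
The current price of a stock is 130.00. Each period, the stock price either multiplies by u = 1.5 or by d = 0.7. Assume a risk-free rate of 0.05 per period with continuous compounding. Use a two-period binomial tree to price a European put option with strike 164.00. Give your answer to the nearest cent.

Risk-neutral probability p = (e^0.05 − 0.7)/(1.5 − 0.7) = 0.3513/0.8000 = 0.4391
Terminal stock prices: S_uu = 292.5, S_ud = 136.5, S_dd = 63.7
Terminal payoffs (K − S): max(-128.5, 0) = 0, max(27.5, 0) = 27.5, max(100.3, 0) = 100.3
Node u (S = 195): V_u = e^(−0.05)·[0.4391·0.0000 + 0.5609·27.5000] = 14.6728
Node d (S = 91): V_d = e^(−0.05)·[0.4391·27.5000 + 0.5609·100.3000] = 65.0016
Node 0 (S = 130): V_0 = e^(−0.05)·[0.4391·14.6728 + 0.5609·65.0016] = 40.8104

40.81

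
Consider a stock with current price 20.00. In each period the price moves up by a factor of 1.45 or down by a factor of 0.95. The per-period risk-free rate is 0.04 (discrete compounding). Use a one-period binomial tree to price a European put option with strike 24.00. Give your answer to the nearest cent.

3.94

Risk-neutral probability p = (1 + 0.04 − 0.95)/(1.45 − 0.95) = 0.0900/0.5000 = 0.1800
Terminal stock prices: S_u = 29, S_d = 19
Terminal payoffs (K − S): max(-5, 0) = 0, max(5, 0) = 5
Node 0 (S = 20): V_0 = 1/1.04·[0.1800·0.0000 + 0.8200·5.0000] = 3.9423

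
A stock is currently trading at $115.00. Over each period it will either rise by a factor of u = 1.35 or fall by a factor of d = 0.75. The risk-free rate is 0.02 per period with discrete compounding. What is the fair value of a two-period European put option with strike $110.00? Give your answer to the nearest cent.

$13.17

Risk-neutral probability p = (1 + 0.02 − 0.75)/(1.35 − 0.75) = 0.2700/0.6000 = 0.4500
Terminal stock prices: S_uu = 209.6, S_ud = 116.4, S_dd = 64.69
Terminal payoffs (K − S): max(-99.59, 0) = 0, max(-6.438, 0) = 0, max(45.31, 0) = 45.31
Node u (S = 155.2): V_u = 1/1.02·[0.4500·0.0000 + 0.5500·0.0000] = 0.0000
Node d (S = 86.25): V_d = 1/1.02·[0.4500·0.0000 + 0.5500·45.3125] = 24.4332
Node 0 (S = 115): V_0 = 1/1.02·[0.4500·0.0000 + 0.5500·24.4332] = 13.1748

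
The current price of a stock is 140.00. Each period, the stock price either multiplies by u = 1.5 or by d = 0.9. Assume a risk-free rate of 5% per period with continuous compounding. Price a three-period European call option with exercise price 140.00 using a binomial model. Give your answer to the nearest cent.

Risk-neutral probability p = (e^0.05 − 0.9)/(1.5 − 0.9) = 0.1513/0.6000 = 0.2521
Terminal stock prices: S_uuu = 472.5, S_uud = 283.5, S_udd = 170.1, S_ddd = 102.1
Terminal payoffs (S − K): max(332.5, 0) = 332.5, max(143.5, 0) = 143.5, max(30.1, 0) = 30.1, max(-37.94, 0) = 0
Node uu (S = 315): V_uu = e^(−0.05)·[0.2521·332.5000 + 0.7479·143.5000] = 181.8279
Node ud (S = 189): V_ud = e^(−0.05)·[0.2521·143.5000 + 0.7479·30.1000] = 55.8279
Node dd (S = 113.4): V_dd = e^(−0.05)·[0.2521·30.1000 + 0.7479·0.0000] = 7.2187
Node u (S = 210): V_u = e^(−0.05)·[0.2521·181.8279 + 0.7479·55.8279] = 83.3228
Node d (S = 126): V_d = e^(−0.05)·[0.2521·55.8279 + 0.7479·7.2187] = 18.5242
Node 0 (S = 140): V_0 = e^(−0.05)·[0.2521·83.3228 + 0.7479·18.5242] = 33.1609

33.16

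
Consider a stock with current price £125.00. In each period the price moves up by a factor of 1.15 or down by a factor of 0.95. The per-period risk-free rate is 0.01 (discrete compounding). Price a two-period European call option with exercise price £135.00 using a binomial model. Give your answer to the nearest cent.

£3.32

Risk-neutral probability p = (1 + 0.01 − 0.95)/(1.15 − 0.95) = 0.0600/0.2000 = 0.3000
Terminal stock prices: S_uu = 165.3, S_ud = 136.6, S_dd = 112.8
Terminal payoffs (S − K): max(30.31, 0) = 30.31, max(1.562, 0) = 1.562, max(-22.19, 0) = 0
Node u (S = 143.8): V_u = 1/1.01·[0.3000·30.3125 + 0.7000·1.5625] = 10.0866
Node d (S = 118.8): V_d = 1/1.01·[0.3000·1.5625 + 0.7000·0.0000] = 0.4641
Node 0 (S = 125): V_0 = 1/1.01·[0.3000·10.0866 + 0.7000·0.4641] = 3.3177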